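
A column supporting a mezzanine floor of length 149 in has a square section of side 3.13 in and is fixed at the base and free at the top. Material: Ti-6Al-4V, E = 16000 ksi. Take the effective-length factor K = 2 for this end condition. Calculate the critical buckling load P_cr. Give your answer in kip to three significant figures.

I = a⁴/12 = 3.13⁴/12 = 7.998 in⁴
Effective length L_e = K·L = 2 × 149 = 298.0 in
P_cr = π²EI / L_e² = π² × 16000×10³ × 7.998 / 298.0² = 1.422×10^4 lb

P_cr ≈ 14.2 kip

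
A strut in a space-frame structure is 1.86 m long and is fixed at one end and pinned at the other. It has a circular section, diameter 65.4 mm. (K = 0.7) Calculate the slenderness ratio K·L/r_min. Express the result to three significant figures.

λ ≈ 79.6

For a solid circle r = d/4 = 65.4/4 = 16.35 mm
L_e = K·L = 0.7 × 1.86 m = 1.302 m = 1302.0 mm
λ = L_e / r_min = 1302.0 / 16.35 = 79.6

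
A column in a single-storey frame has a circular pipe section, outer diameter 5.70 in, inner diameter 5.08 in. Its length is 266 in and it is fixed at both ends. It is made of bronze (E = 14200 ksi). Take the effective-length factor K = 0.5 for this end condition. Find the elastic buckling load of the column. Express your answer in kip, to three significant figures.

d_o = 5.70 in, d_i = 5.08 in
I = π(d_o⁴ − d_i⁴)/64 = π(5.70⁴ − 5.080⁴)/64 = 19.13 in⁴
Effective length L_e = K·L = 0.5 × 266 = 133.0 in
P_cr = π²EI / L_e² = π² × 14200×10³ × 19.13 / 133.0² = 1.515×10^5 lb

P_cr ≈ 152 kip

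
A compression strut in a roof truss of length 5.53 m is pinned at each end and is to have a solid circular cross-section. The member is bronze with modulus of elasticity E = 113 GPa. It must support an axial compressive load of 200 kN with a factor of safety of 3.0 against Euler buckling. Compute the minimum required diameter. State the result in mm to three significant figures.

d ≈ 135 mm

Required P_cr = n·P = 3.0 × 200 = 600.0 kN
L_e = K·L = 1 × 5.53 = 5.530 m
Required I = P_cr·L_e²/(π²E) = 6.000×10^5 × 5.530² / (π² × 1.13×10^11) = 1.645×10^-5 m⁴
I_req = 1.645×10^7 mm⁴
Solid circle: I = πd⁴/64  ⇒  d = (64I/π)^(1/4) = (64×1.645×10^7/π)^(1/4) = 135 mm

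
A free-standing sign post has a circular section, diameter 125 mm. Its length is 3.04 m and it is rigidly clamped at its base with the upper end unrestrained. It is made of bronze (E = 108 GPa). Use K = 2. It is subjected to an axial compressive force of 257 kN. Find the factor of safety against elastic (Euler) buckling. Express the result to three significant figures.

n ≈ 1.34

I = πd⁴/64 = π×125⁴/64 = 1.198×10^7 mm⁴
I = 1.198×10^7 mm⁴ = 1.198×10^-5 m⁴
Effective length L_e = K·L = 2 × 3.04 = 6.080 m
P_cr = π²EI / L_e² = π² × 108×10⁹ × 1.198×10^-5 / 6.080² = 3.456×10^5 N
Factor of safety n = P_cr / P = 345.56 / 257 = 1.34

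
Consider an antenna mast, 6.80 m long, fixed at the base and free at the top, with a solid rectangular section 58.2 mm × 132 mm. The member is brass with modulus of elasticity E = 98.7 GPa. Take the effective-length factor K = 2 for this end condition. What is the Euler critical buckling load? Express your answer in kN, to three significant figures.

P_cr ≈ 11.4 kN

Buckling occurs about the weak axis: I_min = h·b³/12 with b = 58.2 mm (the shorter side).
I_min = 132×58.2³/12 = 2.169×10^6 mm⁴
I = 2.169×10^6 mm⁴ = 2.169×10^-6 m⁴
Effective length L_e = K·L = 2 × 6.80 = 13.60 m
P_cr = π²EI / L_e² = π² × 98.7×10⁹ × 2.169×10^-6 / 13.60² = 1.142×10^4 N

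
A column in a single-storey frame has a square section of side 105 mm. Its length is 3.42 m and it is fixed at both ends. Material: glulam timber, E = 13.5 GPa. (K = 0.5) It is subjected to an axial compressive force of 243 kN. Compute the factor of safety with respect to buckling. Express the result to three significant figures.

n ≈ 1.90

I = a⁴/12 = 105⁴/12 = 1.013×10^7 mm⁴
I = 1.013×10^7 mm⁴ = 1.013×10^-5 m⁴
Effective length L_e = K·L = 0.5 × 3.42 = 1.710 m
P_cr = π²EI / L_e² = π² × 13.5×10⁹ × 1.013×10^-5 / 1.710² = 4.615×10^5 N
Factor of safety n = P_cr / P = 461.55 / 243 = 1.90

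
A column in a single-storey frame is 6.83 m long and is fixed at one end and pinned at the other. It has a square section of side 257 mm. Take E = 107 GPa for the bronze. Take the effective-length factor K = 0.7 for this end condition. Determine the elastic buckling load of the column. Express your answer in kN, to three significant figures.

P_cr ≈ 16800 kN

I = a⁴/12 = 257⁴/12 = 3.635×10^8 mm⁴
I = 3.635×10^8 mm⁴ = 3.635×10^-4 m⁴
Effective length L_e = K·L = 0.7 × 6.83 = 4.781 m
P_cr = π²EI / L_e² = π² × 107×10⁹ × 3.635×10^-4 / 4.781² = 1.680×10^7 N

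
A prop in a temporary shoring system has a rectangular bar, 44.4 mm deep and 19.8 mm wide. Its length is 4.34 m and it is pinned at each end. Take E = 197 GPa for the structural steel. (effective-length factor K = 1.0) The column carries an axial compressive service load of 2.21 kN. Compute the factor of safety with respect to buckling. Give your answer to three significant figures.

Buckling occurs about the weak axis: I_min = h·b³/12 with b = 19.8 mm (the shorter side).
I_min = 44.4×19.8³/12 = 2.872×10^4 mm⁴
I = 2.872×10^4 mm⁴ = 2.872×10^-8 m⁴
Effective length L_e = K·L = 1 × 4.34 = 4.340 m
P_cr = π²EI / L_e² = π² × 197×10⁹ × 2.872×10^-8 / 4.340² = 2.965×10^3 N
Factor of safety n = P_cr / P = 2.9647 / 2.21 = 1.34

n ≈ 1.34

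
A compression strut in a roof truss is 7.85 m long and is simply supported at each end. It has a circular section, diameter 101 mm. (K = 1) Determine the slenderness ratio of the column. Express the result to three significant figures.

λ ≈ 311

For a solid circle r = d/4 = 101/4 = 25.25 mm
L_e = K·L = 1 × 7.85 m = 7.850 m = 7850.0 mm
λ = L_e / r_min = 7850.0 / 25.25 = 311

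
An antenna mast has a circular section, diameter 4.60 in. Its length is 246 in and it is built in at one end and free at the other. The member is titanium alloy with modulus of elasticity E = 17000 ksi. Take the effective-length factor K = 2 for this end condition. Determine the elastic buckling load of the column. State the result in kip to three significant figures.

I = πd⁴/64 = π×4.60⁴/64 = 21.98 in⁴
Effective length L_e = K·L = 2 × 246 = 492.0 in
P_cr = π²EI / L_e² = π² × 17000×10³ × 21.98 / 492.0² = 1.523×10^4 lb

P_cr ≈ 15.2 kip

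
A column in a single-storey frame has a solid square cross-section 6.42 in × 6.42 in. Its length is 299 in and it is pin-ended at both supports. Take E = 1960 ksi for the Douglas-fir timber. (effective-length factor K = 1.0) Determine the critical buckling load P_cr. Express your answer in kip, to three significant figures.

P_cr ≈ 30.6 kip

I = a⁴/12 = 6.42⁴/12 = 141.6 in⁴
Effective length L_e = K·L = 1 × 299 = 299.0 in
P_cr = π²EI / L_e² = π² × 1960×10³ × 141.6 / 299.0² = 3.063×10^4 lb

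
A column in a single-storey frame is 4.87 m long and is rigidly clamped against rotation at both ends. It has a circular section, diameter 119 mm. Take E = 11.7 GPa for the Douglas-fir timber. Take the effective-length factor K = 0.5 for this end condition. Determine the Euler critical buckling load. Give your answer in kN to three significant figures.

I = πd⁴/64 = π×119⁴/64 = 9.844×10^6 mm⁴
I = 9.844×10^6 mm⁴ = 9.844×10^-6 m⁴
Effective length L_e = K·L = 0.5 × 4.87 = 2.435 m
P_cr = π²EI / L_e² = π² × 11.7×10⁹ × 9.844×10^-6 / 2.435² = 1.917×10^5 N

P_cr ≈ 192 kN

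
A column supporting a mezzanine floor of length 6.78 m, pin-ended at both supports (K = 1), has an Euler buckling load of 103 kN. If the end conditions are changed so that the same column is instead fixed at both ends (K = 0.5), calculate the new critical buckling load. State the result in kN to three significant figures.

P_cr ≈ 412 kN

P_cr ∝ 1/K², so P_cr,new = P_cr,old × (K_old/K_new)² = 103 × (1/0.5)²
= 103 × 4.000 = 412 kN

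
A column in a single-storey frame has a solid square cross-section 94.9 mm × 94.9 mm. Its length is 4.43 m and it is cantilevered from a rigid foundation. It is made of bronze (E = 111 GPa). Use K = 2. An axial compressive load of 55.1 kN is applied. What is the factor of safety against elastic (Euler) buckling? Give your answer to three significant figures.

n ≈ 1.71

I = a⁴/12 = 94.9⁴/12 = 6.759×10^6 mm⁴
I = 6.759×10^6 mm⁴ = 6.759×10^-6 m⁴
Effective length L_e = K·L = 2 × 4.43 = 8.860 m
P_cr = π²EI / L_e² = π² × 111×10⁹ × 6.759×10^-6 / 8.860² = 9.433×10^4 N
Factor of safety n = P_cr / P = 94.328 / 55.1 = 1.71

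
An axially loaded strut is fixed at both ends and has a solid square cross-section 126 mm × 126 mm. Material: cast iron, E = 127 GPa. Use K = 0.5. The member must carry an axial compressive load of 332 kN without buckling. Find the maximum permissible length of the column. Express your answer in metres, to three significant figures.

I = a⁴/12 = 126⁴/12 = 2.100×10^7 mm⁴
I = 2.100×10^-5 m⁴
At the buckling limit P_cr = P = 3.320×10^5 N
From P_cr = π²EI/(K·L)²:  L = (1/K)·√(π²EI/P_cr) = (1/0.5)·√(π²×1.27×10^11×2.100×10^-5/3.320×10^5)
L = 17.8 m

L_max ≈ 17.8 m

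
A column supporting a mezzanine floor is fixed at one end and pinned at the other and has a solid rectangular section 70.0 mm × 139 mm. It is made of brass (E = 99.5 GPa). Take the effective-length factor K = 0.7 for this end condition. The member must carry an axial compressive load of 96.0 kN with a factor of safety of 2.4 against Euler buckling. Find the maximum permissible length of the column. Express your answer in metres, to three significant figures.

Buckling occurs about the weak axis: I_min = h·b³/12 with b = 70.0 mm (the shorter side).
I_min = 139×70.0³/12 = 3.973×10^6 mm⁴
I = 3.973×10^-6 m⁴
Required critical load P_cr = n·P = 2.4 × 96.0 = 230.4 kN = 2.304×10^5 N
From P_cr = π²EI/(K·L)²:  L = (1/K)·√(π²EI/P_cr) = (1/0.7)·√(π²×9.95×10^10×3.973×10^-6/2.304×10^5)
L = 5.88 m

L_max ≈ 5.88 m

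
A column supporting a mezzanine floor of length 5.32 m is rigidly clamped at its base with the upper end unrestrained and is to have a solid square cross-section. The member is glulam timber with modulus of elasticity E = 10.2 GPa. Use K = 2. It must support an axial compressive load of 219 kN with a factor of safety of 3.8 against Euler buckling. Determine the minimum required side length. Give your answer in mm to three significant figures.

a ≈ 326 mm

Required P_cr = n·P = 3.8 × 219 = 832.2 kN
L_e = K·L = 2 × 5.32 = 10.64 m
Required I = P_cr·L_e²/(π²E) = 8.322×10^5 × 10.64² / (π² × 1.02×10^10) = 9.359×10^-4 m⁴
I_req = 9.359×10^8 mm⁴
Solid square: I = a⁴/12  ⇒  a = (12I)^(1/4) = (12×9.359×10^8)^(1/4) = 326 mm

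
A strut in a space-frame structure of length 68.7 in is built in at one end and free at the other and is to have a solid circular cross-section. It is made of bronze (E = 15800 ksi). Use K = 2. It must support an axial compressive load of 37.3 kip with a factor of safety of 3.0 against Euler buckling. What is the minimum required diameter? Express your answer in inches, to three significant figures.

Required P_cr = n·P = 3.0 × 37.3 = 111.9 kip
L_e = K·L = 2 × 68.7 = 137.4 in
Required I = P_cr·L_e²/(π²E) = 1.119×10^5 × 137.4² / (π² × 1.58×10^7) = 13.55 in⁴
Solid circle: I = πd⁴/64  ⇒  d = (64I/π)^(1/4) = (64×13.55/π)^(1/4) = 4.08 in

d ≈ 4.08 in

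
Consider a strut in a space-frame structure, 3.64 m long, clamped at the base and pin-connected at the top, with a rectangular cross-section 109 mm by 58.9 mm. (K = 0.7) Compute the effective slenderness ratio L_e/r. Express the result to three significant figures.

For a rectangle r_min = b/√12 = 58.9/√12 = 17.00 mm
L_e = K·L = 0.7 × 3.64 m = 2.548 m = 2548.0 mm
λ = L_e / r_min = 2548.0 / 17.00 = 150

λ ≈ 150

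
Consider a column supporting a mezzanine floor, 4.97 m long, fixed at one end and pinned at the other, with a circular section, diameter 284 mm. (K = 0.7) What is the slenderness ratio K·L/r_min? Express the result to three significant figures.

λ ≈ 49.0

I = πd⁴/64 = π×284⁴/64 = 3.193×10^8 mm⁴
A = 6.335×10^4 mm²;  r_min = √(I/A) = √(3.193×10^8/6.335×10^4) = 71.00 mm
L_e = K·L = 0.7 × 4.97 m = 3.479 m = 3479.0 mm
λ = L_e / r_min = 3479.0 / 71.00 = 49.0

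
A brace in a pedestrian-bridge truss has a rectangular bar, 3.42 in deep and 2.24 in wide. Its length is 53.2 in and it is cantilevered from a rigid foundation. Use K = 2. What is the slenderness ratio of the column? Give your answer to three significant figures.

Buckling occurs about the weak axis: I_min = h·b³/12 with b = 2.24 in (the shorter side).
I_min = 3.42×2.24³/12 = 3.203 in⁴
A = 7.661 in²;  r_min = √(I/A) = √(3.203/7.661) = 0.6466 in
L_e = K·L = 2 × 53.2 = 106.4 in
λ = L_e / r_min = 106.40 / 0.6466 = 165

λ ≈ 165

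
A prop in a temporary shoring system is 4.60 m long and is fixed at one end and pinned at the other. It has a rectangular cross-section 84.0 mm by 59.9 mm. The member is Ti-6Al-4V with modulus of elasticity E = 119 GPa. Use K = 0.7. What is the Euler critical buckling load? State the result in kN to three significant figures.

Buckling occurs about the weak axis: I_min = h·b³/12 with b = 59.9 mm (the shorter side).
I_min = 84.0×59.9³/12 = 1.504×10^6 mm⁴
I = 1.504×10^6 mm⁴ = 1.504×10^-6 m⁴
Effective length L_e = K·L = 0.7 × 4.60 = 3.220 m
P_cr = π²EI / L_e² = π² × 119×10⁹ × 1.504×10^-6 / 3.220² = 1.704×10^5 N

P_cr ≈ 170 kN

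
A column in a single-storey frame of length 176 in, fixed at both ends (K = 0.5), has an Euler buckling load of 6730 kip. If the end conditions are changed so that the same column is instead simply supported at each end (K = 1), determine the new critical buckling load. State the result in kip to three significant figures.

P_cr ∝ 1/K², so P_cr,new = P_cr,old × (K_old/K_new)² = 6730 × (0.5/1)²
= 6730 × 0.2500 = 1680 kip

P_cr ≈ 1680 kip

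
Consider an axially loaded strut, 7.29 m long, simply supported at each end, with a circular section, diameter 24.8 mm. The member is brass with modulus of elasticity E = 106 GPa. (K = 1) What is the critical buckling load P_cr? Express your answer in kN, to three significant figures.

I = πd⁴/64 = π×24.8⁴/64 = 1.857×10^4 mm⁴
I = 1.857×10^4 mm⁴ = 1.857×10^-8 m⁴
Effective length L_e = K·L = 1 × 7.29 = 7.290 m
P_cr = π²EI / L_e² = π² × 106×10⁹ × 1.857×10^-8 / 7.290² = 365.5 N

P_cr ≈ 0.366 kN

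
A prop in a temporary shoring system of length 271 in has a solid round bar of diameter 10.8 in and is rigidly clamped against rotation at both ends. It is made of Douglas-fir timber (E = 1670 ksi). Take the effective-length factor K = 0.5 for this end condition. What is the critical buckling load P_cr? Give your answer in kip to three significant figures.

I = πd⁴/64 = π×10.8⁴/64 = 667.8 in⁴
Effective length L_e = K·L = 0.5 × 271 = 135.5 in
P_cr = π²EI / L_e² = π² × 1670×10³ × 667.8 / 135.5² = 5.995×10^5 lb

P_cr ≈ 600 kip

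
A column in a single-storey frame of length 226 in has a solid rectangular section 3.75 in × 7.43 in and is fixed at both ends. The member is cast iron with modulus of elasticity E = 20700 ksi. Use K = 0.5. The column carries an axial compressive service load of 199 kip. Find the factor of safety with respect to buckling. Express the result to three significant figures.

Buckling occurs about the weak axis: I_min = h·b³/12 with b = 3.75 in (the shorter side).
I_min = 7.43×3.75³/12 = 32.65 in⁴
Effective length L_e = K·L = 0.5 × 226 = 113.0 in
P_cr = π²EI / L_e² = π² × 20700×10³ × 32.65 / 113.0² = 5.224×10^5 lb
Factor of safety n = P_cr / P = 522.41 / 199 = 2.63

n ≈ 2.63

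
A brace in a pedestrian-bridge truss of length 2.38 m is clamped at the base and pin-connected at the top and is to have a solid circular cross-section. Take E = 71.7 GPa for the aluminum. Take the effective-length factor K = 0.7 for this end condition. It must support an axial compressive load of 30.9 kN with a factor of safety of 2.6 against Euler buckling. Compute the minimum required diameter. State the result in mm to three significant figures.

d ≈ 50.3 mm

Required P_cr = n·P = 2.6 × 30.9 = 80.34 kN
L_e = K·L = 0.7 × 2.38 = 1.666 m
Required I = P_cr·L_e²/(π²E) = 8.034×10^4 × 1.666² / (π² × 7.17×10^10) = 3.151×10^-7 m⁴
I_req = 3.151×10^5 mm⁴
Solid circle: I = πd⁴/64  ⇒  d = (64I/π)^(1/4) = (64×3.151×10^5/π)^(1/4) = 50.3 mm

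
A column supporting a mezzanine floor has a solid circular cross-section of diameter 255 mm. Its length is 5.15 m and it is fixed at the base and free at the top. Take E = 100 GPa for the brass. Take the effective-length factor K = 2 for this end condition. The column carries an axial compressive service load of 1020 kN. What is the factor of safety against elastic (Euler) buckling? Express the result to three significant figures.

I = πd⁴/64 = π×255⁴/64 = 2.076×10^8 mm⁴
I = 2.076×10^8 mm⁴ = 2.076×10^-4 m⁴
Effective length L_e = K·L = 2 × 5.15 = 10.30 m
P_cr = π²EI / L_e² = π² × 100×10⁹ × 2.076×10^-4 / 10.30² = 1.931×10^6 N
Factor of safety n = P_cr / P = 1930.9 / 1020 = 1.89

n ≈ 1.89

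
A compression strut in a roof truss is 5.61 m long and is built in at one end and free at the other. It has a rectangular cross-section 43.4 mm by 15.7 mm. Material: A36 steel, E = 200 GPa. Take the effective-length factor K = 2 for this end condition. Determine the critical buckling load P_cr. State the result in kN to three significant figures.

Buckling occurs about the weak axis: I_min = h·b³/12 with b = 15.7 mm (the shorter side).
I_min = 43.4×15.7³/12 = 1.400×10^4 mm⁴
I = 1.400×10^4 mm⁴ = 1.400×10^-8 m⁴
Effective length L_e = K·L = 2 × 5.61 = 11.22 m
P_cr = π²EI / L_e² = π² × 200×10⁹ × 1.400×10^-8 / 11.22² = 219.5 N

P_cr ≈ 0.219 kN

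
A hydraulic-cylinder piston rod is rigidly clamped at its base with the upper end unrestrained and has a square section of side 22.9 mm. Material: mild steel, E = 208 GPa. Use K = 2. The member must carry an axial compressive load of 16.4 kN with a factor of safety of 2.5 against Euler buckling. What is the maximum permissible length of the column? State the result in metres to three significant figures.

I = a⁴/12 = 22.9⁴/12 = 2.292×10^4 mm⁴
I = 2.292×10^-8 m⁴
Required critical load P_cr = n·P = 2.5 × 16.4 = 41.00 kN = 4.100×10^4 N
From P_cr = π²EI/(K·L)²:  L = (1/K)·√(π²EI/P_cr) = (1/2)·√(π²×2.08×10^11×2.292×10^-8/4.100×10^4)
L = 0.536 m

L_max ≈ 0.536 m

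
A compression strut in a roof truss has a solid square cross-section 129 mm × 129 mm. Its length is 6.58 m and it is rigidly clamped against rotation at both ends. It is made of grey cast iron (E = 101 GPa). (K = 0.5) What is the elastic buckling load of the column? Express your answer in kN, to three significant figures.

I = a⁴/12 = 129⁴/12 = 2.308×10^7 mm⁴
I = 2.308×10^7 mm⁴ = 2.308×10^-5 m⁴
Effective length L_e = K·L = 0.5 × 6.58 = 3.290 m
P_cr = π²EI / L_e² = π² × 101×10⁹ × 2.308×10^-5 / 3.290² = 2.125×10^6 N

P_cr ≈ 2130 kN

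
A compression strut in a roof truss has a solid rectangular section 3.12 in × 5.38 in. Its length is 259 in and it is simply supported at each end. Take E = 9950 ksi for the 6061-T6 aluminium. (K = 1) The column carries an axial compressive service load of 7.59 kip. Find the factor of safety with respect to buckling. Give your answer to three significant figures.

Buckling occurs about the weak axis: I_min = h·b³/12 with b = 3.12 in (the shorter side).
I_min = 5.38×3.12³/12 = 13.62 in⁴
Effective length L_e = K·L = 1 × 259 = 259.0 in
P_cr = π²EI / L_e² = π² × 9950×10³ × 13.62 / 259.0² = 1.993×10^4 lb
Factor of safety n = P_cr / P = 19.934 / 7.59 = 2.63

n ≈ 2.63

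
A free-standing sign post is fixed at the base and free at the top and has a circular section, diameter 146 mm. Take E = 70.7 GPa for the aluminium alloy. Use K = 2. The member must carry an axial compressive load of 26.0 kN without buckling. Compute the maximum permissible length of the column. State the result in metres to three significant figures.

I = πd⁴/64 = π×146⁴/64 = 2.230×10^7 mm⁴
I = 2.230×10^-5 m⁴
At the buckling limit P_cr = P = 2.600×10^4 N
From P_cr = π²EI/(K·L)²:  L = (1/K)·√(π²EI/P_cr) = (1/2)·√(π²×7.07×10^10×2.230×10^-5/2.600×10^4)
L = 12.2 m

L_max ≈ 12.2 m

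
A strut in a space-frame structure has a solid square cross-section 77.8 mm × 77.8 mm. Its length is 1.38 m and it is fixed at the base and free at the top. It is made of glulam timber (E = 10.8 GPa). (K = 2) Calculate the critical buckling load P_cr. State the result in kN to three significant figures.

P_cr ≈ 42.7 kN

I = a⁴/12 = 77.8⁴/12 = 3.053×10^6 mm⁴
I = 3.053×10^6 mm⁴ = 3.053×10^-6 m⁴
Effective length L_e = K·L = 2 × 1.38 = 2.760 m
P_cr = π²EI / L_e² = π² × 10.8×10⁹ × 3.053×10^-6 / 2.760² = 4.272×10^4 N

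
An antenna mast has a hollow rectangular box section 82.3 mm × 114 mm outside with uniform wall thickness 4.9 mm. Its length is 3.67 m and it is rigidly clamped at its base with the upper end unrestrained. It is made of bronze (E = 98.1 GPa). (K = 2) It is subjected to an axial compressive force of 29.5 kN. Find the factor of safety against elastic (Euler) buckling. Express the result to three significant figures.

Inner dimensions: h_i = 114 − 2×4.9 = 104.2 mm, b_i = 82.3 − 2×4.9 = 72.50 mm
Weak-axis I_min = (h_o·b_o³ − h_i·b_i³)/12 with b_o = 82.3, b_i = 72.50 mm (shorter outer/inner sides).
I_min = (114×82.3³ − 104.2×72.50³)/12 = 1.987×10^6 mm⁴
I = 1.987×10^6 mm⁴ = 1.987×10^-6 m⁴
Effective length L_e = K·L = 2 × 3.67 = 7.340 m
P_cr = π²EI / L_e² = π² × 98.1×10⁹ × 1.987×10^-6 / 7.340² = 3.570×10^4 N
Factor of safety n = P_cr / P = 35.703 / 29.5 = 1.21

n ≈ 1.21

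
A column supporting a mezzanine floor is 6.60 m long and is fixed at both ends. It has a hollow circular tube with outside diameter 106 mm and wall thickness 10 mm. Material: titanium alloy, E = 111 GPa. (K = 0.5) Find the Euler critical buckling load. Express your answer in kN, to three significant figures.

Inner diameter d_i = 106 − 2×10 = 86.00 mm
I = π(d_o⁴ − d_i⁴)/64 = π(106⁴ − 86.00⁴)/64 = 3.512×10^6 mm⁴
I = 3.512×10^6 mm⁴ = 3.512×10^-6 m⁴
Effective length L_e = K·L = 0.5 × 6.60 = 3.300 m
P_cr = π²EI / L_e² = π² × 111×10⁹ × 3.512×10^-6 / 3.300² = 3.533×10^5 N

P_cr ≈ 353 kN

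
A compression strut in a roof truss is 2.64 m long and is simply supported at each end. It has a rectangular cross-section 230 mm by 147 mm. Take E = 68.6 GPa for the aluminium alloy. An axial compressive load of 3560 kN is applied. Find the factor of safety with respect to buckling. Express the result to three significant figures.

n ≈ 1.66

Buckling occurs about the weak axis: I_min = h·b³/12 with b = 147 mm (the shorter side).
I_min = 230×147³/12 = 6.088×10^7 mm⁴
I = 6.088×10^7 mm⁴ = 6.088×10^-5 m⁴
Effective length L_e = K·L = 1 × 2.64 = 2.640 m
P_cr = π²EI / L_e² = π² × 68.6×10⁹ × 6.088×10^-5 / 2.640² = 5.914×10^6 N
Factor of safety n = P_cr / P = 5914.5 / 3560 = 1.66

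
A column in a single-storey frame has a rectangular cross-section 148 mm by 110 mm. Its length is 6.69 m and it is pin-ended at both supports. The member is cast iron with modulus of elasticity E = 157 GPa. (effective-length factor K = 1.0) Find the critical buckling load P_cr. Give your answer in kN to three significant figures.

P_cr ≈ 568 kN

Buckling occurs about the weak axis: I_min = h·b³/12 with b = 110 mm (the shorter side).
I_min = 148×110³/12 = 1.642×10^7 mm⁴
I = 1.642×10^7 mm⁴ = 1.642×10^-5 m⁴
Effective length L_e = K·L = 1 × 6.69 = 6.690 m
P_cr = π²EI / L_e² = π² × 157×10⁹ × 1.642×10^-5 / 6.690² = 5.683×10^5 N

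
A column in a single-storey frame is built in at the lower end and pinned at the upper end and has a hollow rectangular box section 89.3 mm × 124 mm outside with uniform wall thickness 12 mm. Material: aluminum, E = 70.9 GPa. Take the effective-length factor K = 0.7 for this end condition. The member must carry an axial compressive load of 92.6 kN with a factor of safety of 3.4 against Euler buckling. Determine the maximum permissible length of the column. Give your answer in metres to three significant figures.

Inner dimensions: h_i = 124 − 2×12 = 100.0 mm, b_i = 89.3 − 2×12 = 65.30 mm
Weak-axis I_min = (h_o·b_o³ − h_i·b_i³)/12 with b_o = 89.3, b_i = 65.30 mm (shorter outer/inner sides).
I_min = (124×89.3³ − 100.0×65.30³)/12 = 5.038×10^6 mm⁴
I = 5.038×10^-6 m⁴
Required critical load P_cr = n·P = 3.4 × 92.6 = 314.8 kN = 3.148×10^5 N
From P_cr = π²EI/(K·L)²:  L = (1/K)·√(π²EI/P_cr) = (1/0.7)·√(π²×7.09×10^10×5.038×10^-6/3.148×10^5)
L = 4.78 m

L_max ≈ 4.78 m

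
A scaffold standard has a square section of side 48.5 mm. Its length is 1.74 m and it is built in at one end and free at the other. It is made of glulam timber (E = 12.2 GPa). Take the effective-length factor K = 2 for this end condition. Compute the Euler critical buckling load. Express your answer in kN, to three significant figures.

P_cr ≈ 4.58 kN

I = a⁴/12 = 48.5⁴/12 = 4.611×10^5 mm⁴
I = 4.611×10^5 mm⁴ = 4.611×10^-7 m⁴
Effective length L_e = K·L = 2 × 1.74 = 3.480 m
P_cr = π²EI / L_e² = π² × 12.2×10⁹ × 4.611×10^-7 / 3.480² = 4.584×10^3 N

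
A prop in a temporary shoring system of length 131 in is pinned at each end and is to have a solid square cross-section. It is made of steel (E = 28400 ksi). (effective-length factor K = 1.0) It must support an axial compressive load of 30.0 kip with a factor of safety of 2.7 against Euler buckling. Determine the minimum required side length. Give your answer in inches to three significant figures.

a ≈ 2.78 in

Required P_cr = n·P = 2.7 × 30.0 = 81.00 kip
L_e = K·L = 1 × 131 = 131.0 in
Required I = P_cr·L_e²/(π²E) = 8.100×10^4 × 131.0² / (π² × 2.84×10^7) = 4.959 in⁴
Solid square: I = a⁴/12  ⇒  a = (12I)^(1/4) = (12×4.959)^(1/4) = 2.78 in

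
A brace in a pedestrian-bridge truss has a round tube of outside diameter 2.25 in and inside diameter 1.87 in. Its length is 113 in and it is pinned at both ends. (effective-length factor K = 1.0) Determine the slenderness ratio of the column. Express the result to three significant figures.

d_o = 2.25 in, d_i = 1.87 in
I = π(d_o⁴ − d_i⁴)/64 = π(2.25⁴ − 1.870⁴)/64 = 0.6578 in⁴
A = 1.230 in²;  r_min = √(I/A) = √(0.6578/1.230) = 0.7314 in
L_e = K·L = 1 × 113 = 113.0 in
λ = L_e / r_min = 113.00 / 0.7314 = 154

λ ≈ 154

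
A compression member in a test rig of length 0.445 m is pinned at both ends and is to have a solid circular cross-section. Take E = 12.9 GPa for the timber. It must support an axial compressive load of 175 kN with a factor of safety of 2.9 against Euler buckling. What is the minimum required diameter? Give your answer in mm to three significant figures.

Required P_cr = n·P = 2.9 × 175 = 507.5 kN
L_e = K·L = 1 × 0.445 = 0.4450 m
Required I = P_cr·L_e²/(π²E) = 5.075×10^5 × 0.4450² / (π² × 1.29×10^10) = 7.893×10^-7 m⁴
I_req = 7.893×10^5 mm⁴
Solid circle: I = πd⁴/64  ⇒  d = (64I/π)^(1/4) = (64×7.893×10^5/π)^(1/4) = 63.3 mm

d ≈ 63.3 mm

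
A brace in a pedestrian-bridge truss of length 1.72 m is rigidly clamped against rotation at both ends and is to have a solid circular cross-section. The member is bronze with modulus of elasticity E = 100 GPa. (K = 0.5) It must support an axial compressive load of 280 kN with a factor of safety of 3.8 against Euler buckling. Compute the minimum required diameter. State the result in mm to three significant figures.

d ≈ 63.5 mm

Required P_cr = n·P = 3.8 × 280 = 1064 kN
L_e = K·L = 0.5 × 1.72 = 0.8600 m
Required I = P_cr·L_e²/(π²E) = 1.064×10^6 × 0.8600² / (π² × 1.00×10^11) = 7.973×10^-7 m⁴
I_req = 7.973×10^5 mm⁴
Solid circle: I = πd⁴/64  ⇒  d = (64I/π)^(1/4) = (64×7.973×10^5/π)^(1/4) = 63.5 mm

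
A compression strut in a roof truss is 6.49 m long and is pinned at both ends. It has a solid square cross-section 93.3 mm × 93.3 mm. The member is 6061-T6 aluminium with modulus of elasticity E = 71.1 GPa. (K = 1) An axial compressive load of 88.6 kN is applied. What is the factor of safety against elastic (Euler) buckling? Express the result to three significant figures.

n ≈ 1.19

I = a⁴/12 = 93.3⁴/12 = 6.315×10^6 mm⁴
I = 6.315×10^6 mm⁴ = 6.315×10^-6 m⁴
Effective length L_e = K·L = 1 × 6.49 = 6.490 m
P_cr = π²EI / L_e² = π² × 71.1×10⁹ × 6.315×10^-6 / 6.490² = 1.052×10^5 N
Factor of safety n = P_cr / P = 105.20 / 88.6 = 1.19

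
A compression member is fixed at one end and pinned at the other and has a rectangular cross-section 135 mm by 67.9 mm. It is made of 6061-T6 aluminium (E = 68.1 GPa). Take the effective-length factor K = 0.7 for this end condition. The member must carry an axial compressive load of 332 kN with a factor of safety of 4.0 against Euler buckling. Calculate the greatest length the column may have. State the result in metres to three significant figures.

Buckling occurs about the weak axis: I_min = h·b³/12 with b = 67.9 mm (the shorter side).
I_min = 135×67.9³/12 = 3.522×10^6 mm⁴
I = 3.522×10^-6 m⁴
Required critical load P_cr = n·P = 4.0 × 332 = 1328 kN = 1.328×10^6 N
From P_cr = π²EI/(K·L)²:  L = (1/K)·√(π²EI/P_cr) = (1/0.7)·√(π²×6.81×10^10×3.522×10^-6/1.328×10^6)
L = 1.91 m

L_max ≈ 1.91 m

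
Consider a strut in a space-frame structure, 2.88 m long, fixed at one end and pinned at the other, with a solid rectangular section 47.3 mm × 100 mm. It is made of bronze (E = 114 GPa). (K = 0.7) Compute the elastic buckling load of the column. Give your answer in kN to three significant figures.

Buckling occurs about the weak axis: I_min = h·b³/12 with b = 47.3 mm (the shorter side).
I_min = 100×47.3³/12 = 8.819×10^5 mm⁴
I = 8.819×10^5 mm⁴ = 8.819×10^-7 m⁴
Effective length L_e = K·L = 0.7 × 2.88 = 2.016 m
P_cr = π²EI / L_e² = π² × 114×10⁹ × 8.819×10^-7 / 2.016² = 2.441×10^5 N

P_cr ≈ 244 kN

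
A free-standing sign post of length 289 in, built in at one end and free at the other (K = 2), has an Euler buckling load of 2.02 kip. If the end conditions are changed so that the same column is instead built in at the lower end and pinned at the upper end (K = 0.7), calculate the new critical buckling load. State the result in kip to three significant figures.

P_cr ≈ 16.5 kip

P_cr ∝ 1/K², so P_cr,new = P_cr,old × (K_old/K_new)² = 2.02 × (2/0.7)²
= 2.02 × 8.163 = 16.5 kip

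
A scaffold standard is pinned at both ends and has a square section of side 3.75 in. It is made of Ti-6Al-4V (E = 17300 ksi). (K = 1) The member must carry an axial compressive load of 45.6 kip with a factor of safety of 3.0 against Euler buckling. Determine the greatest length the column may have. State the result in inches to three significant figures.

I = a⁴/12 = 3.75⁴/12 = 16.48 in⁴
Required critical load P_cr = n·P = 3.0 × 45.6 = 136.8 kip = 1.368×10^5 lb
From P_cr = π²EI/(K·L)²:  L = (1/K)·√(π²EI/P_cr) = (1/1)·√(π²×1.73×10^7×16.48/1.368×10^5)
L = 143 in

L_max ≈ 143 in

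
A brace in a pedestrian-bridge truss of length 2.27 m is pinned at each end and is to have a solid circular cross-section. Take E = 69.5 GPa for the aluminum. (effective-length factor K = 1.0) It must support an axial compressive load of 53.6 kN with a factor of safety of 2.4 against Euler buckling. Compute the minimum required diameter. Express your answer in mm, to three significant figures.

d ≈ 66.6 mm

Required P_cr = n·P = 2.4 × 53.6 = 128.6 kN
L_e = K·L = 1 × 2.27 = 2.270 m
Required I = P_cr·L_e²/(π²E) = 1.286×10^5 × 2.270² / (π² × 6.95×10^10) = 9.664×10^-7 m⁴
I_req = 9.664×10^5 mm⁴
Solid circle: I = πd⁴/64  ⇒  d = (64I/π)^(1/4) = (64×9.664×10^5/π)^(1/4) = 66.6 mm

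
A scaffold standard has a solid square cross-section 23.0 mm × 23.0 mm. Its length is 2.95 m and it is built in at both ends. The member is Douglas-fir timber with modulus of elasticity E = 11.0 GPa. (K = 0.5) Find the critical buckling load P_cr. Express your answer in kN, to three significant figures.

I = a⁴/12 = 23.0⁴/12 = 2.332×10^4 mm⁴
I = 2.332×10^4 mm⁴ = 2.332×10^-8 m⁴
Effective length L_e = K·L = 0.5 × 2.95 = 1.475 m
P_cr = π²EI / L_e² = π² × 11.0×10⁹ × 2.332×10^-8 / 1.475² = 1.164×10^3 N

P_cr ≈ 1.16 kN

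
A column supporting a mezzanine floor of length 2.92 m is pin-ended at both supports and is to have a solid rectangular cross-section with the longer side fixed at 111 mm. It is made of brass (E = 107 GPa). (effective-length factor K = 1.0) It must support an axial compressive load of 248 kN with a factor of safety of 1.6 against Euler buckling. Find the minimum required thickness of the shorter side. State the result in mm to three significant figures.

b ≈ 70.2 mm

Required P_cr = n·P = 1.6 × 248 = 396.8 kN
L_e = K·L = 1 × 2.92 = 2.920 m
Required I = P_cr·L_e²/(π²E) = 3.968×10^5 × 2.920² / (π² × 1.07×10^11) = 3.204×10^-6 m⁴
I_req = 3.204×10^6 mm⁴
Rectangle, weak axis: I_min = h·b³/12 with h = 111 mm fixed  ⇒  b = (12I/h)^(1/3) = 70.2 mm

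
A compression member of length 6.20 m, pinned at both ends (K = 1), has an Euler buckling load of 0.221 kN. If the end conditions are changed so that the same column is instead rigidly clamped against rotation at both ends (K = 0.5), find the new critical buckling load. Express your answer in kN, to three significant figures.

P_cr ∝ 1/K², so P_cr,new = P_cr,old × (K_old/K_new)² = 0.221 × (1/0.5)²
= 0.221 × 4.000 = 0.884 kN

P_cr ≈ 0.884 kN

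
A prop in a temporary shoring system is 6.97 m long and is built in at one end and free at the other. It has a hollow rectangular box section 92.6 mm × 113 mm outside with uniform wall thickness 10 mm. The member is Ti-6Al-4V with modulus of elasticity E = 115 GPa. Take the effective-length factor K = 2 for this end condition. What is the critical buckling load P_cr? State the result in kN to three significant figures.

Inner dimensions: h_i = 113 − 2×10 = 93.00 mm, b_i = 92.6 − 2×10 = 72.60 mm
Weak-axis I_min = (h_o·b_o³ − h_i·b_i³)/12 with b_o = 92.6, b_i = 72.60 mm (shorter outer/inner sides).
I_min = (113×92.6³ − 93.00×72.60³)/12 = 4.511×10^6 mm⁴
I = 4.511×10^6 mm⁴ = 4.511×10^-6 m⁴
Effective length L_e = K·L = 2 × 6.97 = 13.94 m
P_cr = π²EI / L_e² = π² × 115×10⁹ × 4.511×10^-6 / 13.94² = 2.635×10^4 N

P_cr ≈ 26.4 kN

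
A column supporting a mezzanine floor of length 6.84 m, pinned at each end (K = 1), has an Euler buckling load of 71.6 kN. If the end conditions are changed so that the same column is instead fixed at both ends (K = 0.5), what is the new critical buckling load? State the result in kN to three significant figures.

P_cr ∝ 1/K², so P_cr,new = P_cr,old × (K_old/K_new)² = 71.6 × (1/0.5)²
= 71.6 × 4.000 = 286 kN

P_cr ≈ 286 kN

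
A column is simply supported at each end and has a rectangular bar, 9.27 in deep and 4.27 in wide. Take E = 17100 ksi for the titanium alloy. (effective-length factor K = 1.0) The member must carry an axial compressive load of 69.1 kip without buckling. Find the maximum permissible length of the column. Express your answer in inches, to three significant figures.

Buckling occurs about the weak axis: I_min = h·b³/12 with b = 4.27 in (the shorter side).
I_min = 9.27×4.27³/12 = 60.14 in⁴
At the buckling limit P_cr = P = 6.910×10^4 lb
From P_cr = π²EI/(K·L)²:  L = (1/K)·√(π²EI/P_cr) = (1/1)·√(π²×1.71×10^7×60.14/6.910×10^4)
L = 383 in

L_max ≈ 383 in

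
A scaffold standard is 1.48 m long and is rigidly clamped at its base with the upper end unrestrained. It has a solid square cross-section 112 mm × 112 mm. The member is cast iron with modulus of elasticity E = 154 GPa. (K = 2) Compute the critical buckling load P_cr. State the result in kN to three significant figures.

P_cr ≈ 2270 kN

I = a⁴/12 = 112⁴/12 = 1.311×10^7 mm⁴
I = 1.311×10^7 mm⁴ = 1.311×10^-5 m⁴
Effective length L_e = K·L = 2 × 1.48 = 2.960 m
P_cr = π²EI / L_e² = π² × 154×10⁹ × 1.311×10^-5 / 2.960² = 2.275×10^6 N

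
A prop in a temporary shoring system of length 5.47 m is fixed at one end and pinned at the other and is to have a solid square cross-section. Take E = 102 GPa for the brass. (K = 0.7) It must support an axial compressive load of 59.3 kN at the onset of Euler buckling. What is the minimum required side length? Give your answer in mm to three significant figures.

L_e = K·L = 0.7 × 5.47 = 3.829 m
Required I = P_cr·L_e²/(π²E) = 5.930×10^4 × 3.829² / (π² × 1.02×10^11) = 8.636×10^-7 m⁴
I_req = 8.636×10^5 mm⁴
Solid square: I = a⁴/12  ⇒  a = (12I)^(1/4) = (12×8.636×10^5)^(1/4) = 56.7 mm

a ≈ 56.7 mm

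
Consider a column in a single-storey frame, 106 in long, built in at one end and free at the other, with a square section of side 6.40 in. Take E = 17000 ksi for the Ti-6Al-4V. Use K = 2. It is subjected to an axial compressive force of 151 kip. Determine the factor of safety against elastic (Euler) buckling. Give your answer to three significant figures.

n ≈ 3.46

I = a⁴/12 = 6.40⁴/12 = 139.8 in⁴
Effective length L_e = K·L = 2 × 106 = 212.0 in
P_cr = π²EI / L_e² = π² × 17000×10³ × 139.8 / 212.0² = 5.219×10^5 lb
Factor of safety n = P_cr / P = 521.93 / 151 = 3.46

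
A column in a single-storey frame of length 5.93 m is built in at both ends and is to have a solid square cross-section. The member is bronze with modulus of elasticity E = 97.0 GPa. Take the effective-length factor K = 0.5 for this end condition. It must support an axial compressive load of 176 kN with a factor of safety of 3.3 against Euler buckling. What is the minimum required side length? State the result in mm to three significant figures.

Required P_cr = n·P = 3.3 × 176 = 580.8 kN
L_e = K·L = 0.5 × 5.93 = 2.965 m
Required I = P_cr·L_e²/(π²E) = 5.808×10^5 × 2.965² / (π² × 9.70×10^10) = 5.333×10^-6 m⁴
I_req = 5.333×10^6 mm⁴
Solid square: I = a⁴/12  ⇒  a = (12I)^(1/4) = (12×5.333×10^6)^(1/4) = 89.4 mm

a ≈ 89.4 mm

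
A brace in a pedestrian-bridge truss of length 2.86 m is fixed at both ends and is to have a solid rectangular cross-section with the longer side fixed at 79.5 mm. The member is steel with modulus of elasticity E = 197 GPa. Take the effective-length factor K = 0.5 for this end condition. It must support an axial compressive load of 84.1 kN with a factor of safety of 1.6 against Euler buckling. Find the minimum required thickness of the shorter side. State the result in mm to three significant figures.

Required P_cr = n·P = 1.6 × 84.1 = 134.6 kN
L_e = K·L = 0.5 × 2.86 = 1.430 m
Required I = P_cr·L_e²/(π²E) = 1.346×10^5 × 1.430² / (π² × 1.97×10^11) = 1.415×10^-7 m⁴
I_req = 1.415×10^5 mm⁴
Rectangle, weak axis: I_min = h·b³/12 with h = 79.5 mm fixed  ⇒  b = (12I/h)^(1/3) = 27.7 mm

b ≈ 27.7 mm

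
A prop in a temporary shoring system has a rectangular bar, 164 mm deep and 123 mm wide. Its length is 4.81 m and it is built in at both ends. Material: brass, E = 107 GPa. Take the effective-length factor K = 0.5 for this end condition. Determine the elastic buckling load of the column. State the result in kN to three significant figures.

P_cr ≈ 4640 kN

Buckling occurs about the weak axis: I_min = h·b³/12 with b = 123 mm (the shorter side).
I_min = 164×123³/12 = 2.543×10^7 mm⁴
I = 2.543×10^7 mm⁴ = 2.543×10^-5 m⁴
Effective length L_e = K·L = 0.5 × 4.81 = 2.405 m
P_cr = π²EI / L_e² = π² × 107×10⁹ × 2.543×10^-5 / 2.405² = 4.643×10^6 N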